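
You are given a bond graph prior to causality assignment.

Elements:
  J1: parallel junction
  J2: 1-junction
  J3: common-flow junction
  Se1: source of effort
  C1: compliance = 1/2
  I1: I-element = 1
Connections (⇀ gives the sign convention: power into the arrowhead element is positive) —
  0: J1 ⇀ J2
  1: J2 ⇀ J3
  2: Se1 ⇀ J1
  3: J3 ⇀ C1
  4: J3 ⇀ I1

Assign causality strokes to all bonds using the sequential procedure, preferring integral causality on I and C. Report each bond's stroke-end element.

#2 →J1  (Se1 (Se) sets effort on bond)
#0 →J2  (0-jn J1 has e-setter on 2)
#1 →J3  (J2: last free bond brings flow in)
#3 →J3  (C1: C, integral causality)
#4 →I1  (only one flow-in slot at J3)

β0 |J2
β1 |J3
β2 |J1
β3 |J3
β4 |I1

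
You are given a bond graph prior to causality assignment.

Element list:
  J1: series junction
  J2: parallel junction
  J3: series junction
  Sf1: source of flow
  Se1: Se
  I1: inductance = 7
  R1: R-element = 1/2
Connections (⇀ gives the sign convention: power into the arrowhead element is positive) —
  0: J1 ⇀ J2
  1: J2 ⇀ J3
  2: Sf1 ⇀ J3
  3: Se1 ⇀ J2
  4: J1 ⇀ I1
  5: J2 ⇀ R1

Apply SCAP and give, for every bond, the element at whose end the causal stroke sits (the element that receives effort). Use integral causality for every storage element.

bond 0 |J1
bond 1 |J3
bond 2 |Sf1
bond 3 |J2
bond 4 |I1
bond 5 |R1

β2 stroke→Sf1  (Sf1: flow source, stroke at near end)
β3 stroke→J2  (Se1 (Se) sets effort on bond)
β0 stroke→J1  (J2 effort already set via bond 3)
β1 stroke→J3  (0-jn J2 has e-setter on 3)
β5 stroke→R1  (0-jn J2 has e-setter on 3)
β4 stroke→I1  (only one flow-in slot at J1)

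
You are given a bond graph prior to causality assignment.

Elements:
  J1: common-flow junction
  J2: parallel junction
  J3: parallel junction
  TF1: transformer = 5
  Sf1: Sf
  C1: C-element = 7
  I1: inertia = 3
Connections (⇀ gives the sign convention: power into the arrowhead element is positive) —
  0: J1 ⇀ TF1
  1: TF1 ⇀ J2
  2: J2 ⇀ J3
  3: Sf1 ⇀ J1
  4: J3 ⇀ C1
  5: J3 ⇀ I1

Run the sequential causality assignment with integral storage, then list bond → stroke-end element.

β3 stroke at Sf1  (Sf1 (Sf) sets flow on bond)
β0 stroke at J1  (1-jn J1 has f-setter on 3)
β1 stroke at TF1  (TF1: transformer flips bond 0)
β2 stroke at J2  (J2 needs exactly one e-in)
β4 stroke at J3  (C1 integral (e out))
β5 stroke at I1  (common-e at J3 fixed by 4)

bond 0 |J1
bond 1 |TF1
bond 2 |J2
bond 3 |Sf1
bond 4 |J3
bond 5 |I1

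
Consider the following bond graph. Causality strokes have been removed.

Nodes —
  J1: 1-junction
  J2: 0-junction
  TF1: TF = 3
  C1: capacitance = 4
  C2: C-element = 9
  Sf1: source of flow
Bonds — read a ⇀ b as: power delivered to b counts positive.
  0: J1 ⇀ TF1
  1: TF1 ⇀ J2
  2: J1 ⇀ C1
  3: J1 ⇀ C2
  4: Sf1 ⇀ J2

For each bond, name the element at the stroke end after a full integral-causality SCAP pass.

#4 →Sf1  (Sf1 (Sf) sets flow on bond)
#1 →J2  (closing 0-jn rule on J2)
#0 →TF1  (through TF1, causality passes straight; one stroke at TF1)
#2 →J1  (1-jn J1 has f-setter on 0)
#3 →J1  (J1 flow already set via bond 0)

#0 |TF1
#1 |J2
#2 |J1
#3 |J1
#4 |Sf1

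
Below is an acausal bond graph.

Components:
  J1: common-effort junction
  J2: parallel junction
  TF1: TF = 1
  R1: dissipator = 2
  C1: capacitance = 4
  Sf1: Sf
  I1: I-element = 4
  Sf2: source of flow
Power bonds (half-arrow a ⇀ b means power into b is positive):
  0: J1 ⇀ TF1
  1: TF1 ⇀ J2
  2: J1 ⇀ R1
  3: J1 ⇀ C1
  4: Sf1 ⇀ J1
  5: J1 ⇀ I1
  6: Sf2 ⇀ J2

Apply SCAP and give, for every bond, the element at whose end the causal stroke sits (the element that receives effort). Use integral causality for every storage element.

b4 |Sf1  (Sf1: flow source, stroke at near end)
b6 |Sf2  (Sf2: flow source, stroke at near end)
b1 |J2  (only one effort-in slot at J2)
b0 |TF1  (through TF1, causality passes straight; one stroke at TF1)
b3 |J1  (C1 outputs effort q/C1)
b2 |R1  (J1: bond 3 brought effort, rest push out)
b5 |I1  (0-jn J1 has e-setter on 3)

β0 stroke at TF1
β1 stroke at J2
β2 stroke at R1
β3 stroke at J1
β4 stroke at Sf1
β5 stroke at I1
β6 stroke at Sf2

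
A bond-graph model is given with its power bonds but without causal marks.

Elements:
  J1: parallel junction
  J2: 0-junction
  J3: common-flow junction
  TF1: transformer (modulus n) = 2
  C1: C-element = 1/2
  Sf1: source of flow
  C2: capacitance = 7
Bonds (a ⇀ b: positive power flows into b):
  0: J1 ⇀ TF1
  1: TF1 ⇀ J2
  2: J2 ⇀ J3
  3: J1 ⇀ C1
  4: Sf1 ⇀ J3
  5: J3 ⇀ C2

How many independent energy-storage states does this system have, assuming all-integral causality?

2  (C1, C2 all integral)

β4 stroke at Sf1  (source Sf1 imposes f)
β2 stroke at J3  (common-f at J3 fixed by 4)
β5 stroke at J3  (1-jn J3 has f-setter on 4)
β1 stroke at J2  (J2: last free bond brings effort in)
β0 stroke at TF1  (through TF1, causality passes straight; one stroke at TF1)
β3 stroke at J1  (J1: last free bond brings effort in)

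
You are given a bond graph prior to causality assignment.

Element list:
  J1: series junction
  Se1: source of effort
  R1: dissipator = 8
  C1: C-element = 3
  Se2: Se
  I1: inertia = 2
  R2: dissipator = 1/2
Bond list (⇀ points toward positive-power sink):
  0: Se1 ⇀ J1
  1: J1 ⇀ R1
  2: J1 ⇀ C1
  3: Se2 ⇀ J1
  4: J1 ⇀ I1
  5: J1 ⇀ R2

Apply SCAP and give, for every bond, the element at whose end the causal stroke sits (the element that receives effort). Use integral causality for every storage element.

#0 stroke→J1
#1 stroke→J1
#2 stroke→J1
#3 stroke→J1
#4 stroke→I1
#5 stroke→J1

β0 |J1  (Se1 (Se) sets effort on bond)
β3 |J1  (source Se2 imposes e)
β2 |J1  (prefer integral on C1)
β4 |I1  (I1: I, integral causality)
β1 |J1  (J1 flow already set via bond 4)
β5 |J1  (common-f at J1 fixed by 4)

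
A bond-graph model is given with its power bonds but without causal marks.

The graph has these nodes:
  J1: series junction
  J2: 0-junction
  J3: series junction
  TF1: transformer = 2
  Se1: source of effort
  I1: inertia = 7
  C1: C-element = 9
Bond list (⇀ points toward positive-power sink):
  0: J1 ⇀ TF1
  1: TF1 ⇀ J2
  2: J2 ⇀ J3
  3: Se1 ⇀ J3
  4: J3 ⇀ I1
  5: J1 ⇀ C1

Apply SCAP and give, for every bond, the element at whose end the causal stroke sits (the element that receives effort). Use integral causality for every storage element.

β3 |J3  (Se1: effort source, stroke at far end)
β4 |I1  (I1 integral (f out))
β2 |J3  (J3 flow already set via bond 4)
β1 |J2  (J2 needs exactly one e-in)
β0 |TF1  (through TF1, causality passes straight; one stroke at TF1)
β5 |J1  (common-f at J1 fixed by 0)

b0 →TF1
b1 →J2
b2 →J3
b3 →J3
b4 →I1
b5 →J1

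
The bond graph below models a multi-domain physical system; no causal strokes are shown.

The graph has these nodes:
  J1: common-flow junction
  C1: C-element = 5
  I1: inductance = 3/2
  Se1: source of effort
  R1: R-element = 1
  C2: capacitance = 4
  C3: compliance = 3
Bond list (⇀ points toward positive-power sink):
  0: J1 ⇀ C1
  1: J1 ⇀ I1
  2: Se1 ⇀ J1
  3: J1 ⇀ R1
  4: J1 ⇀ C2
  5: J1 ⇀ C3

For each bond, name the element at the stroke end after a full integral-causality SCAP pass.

β0 |J1
β1 |I1
β2 |J1
β3 |J1
β4 |J1
β5 |J1

bond 2 |J1  (Se1: effort source, stroke at far end)
bond 0 |J1  (C1: C, integral causality)
bond 1 |I1  (I1 outputs flow p/I1)
bond 3 |J1  (common-f at J1 fixed by 1)
bond 4 |J1  (J1 flow already set via bond 1)
bond 5 |J1  (common-f at J1 fixed by 1)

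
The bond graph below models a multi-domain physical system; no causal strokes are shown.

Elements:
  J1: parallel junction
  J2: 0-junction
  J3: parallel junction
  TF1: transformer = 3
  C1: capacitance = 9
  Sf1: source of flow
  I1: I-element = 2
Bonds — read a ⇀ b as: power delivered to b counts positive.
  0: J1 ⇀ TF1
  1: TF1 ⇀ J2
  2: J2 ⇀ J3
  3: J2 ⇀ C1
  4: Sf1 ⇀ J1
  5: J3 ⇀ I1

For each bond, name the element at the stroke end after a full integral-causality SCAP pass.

β0 stroke→J1
β1 stroke→TF1
β2 stroke→J3
β3 stroke→J2
β4 stroke→Sf1
β5 stroke→I1

#4 stroke at Sf1  (Sf1: flow source, stroke at near end)
#0 stroke at J1  (J1 needs exactly one e-in)
#1 stroke at TF1  (through TF1, causality passes straight; one stroke at TF1)
#3 stroke at J2  (prefer integral on C1)
#2 stroke at J3  (common-e at J2 fixed by 3)
#5 stroke at I1  (0-jn J3 has e-setter on 2)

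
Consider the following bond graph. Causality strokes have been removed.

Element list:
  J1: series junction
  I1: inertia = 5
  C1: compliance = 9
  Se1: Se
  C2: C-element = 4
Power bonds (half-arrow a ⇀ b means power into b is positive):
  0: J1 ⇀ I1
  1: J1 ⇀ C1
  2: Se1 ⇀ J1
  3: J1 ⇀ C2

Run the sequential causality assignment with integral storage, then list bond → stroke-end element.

bond 0 →I1
bond 1 →J1
bond 2 →J1
bond 3 →J1

β2 stroke→J1  (Se1: effort source, stroke at far end)
β0 stroke→I1  (I1 integral (f out))
β1 stroke→J1  (1-jn J1 has f-setter on 0)
β3 stroke→J1  (J1 flow already set via bond 0)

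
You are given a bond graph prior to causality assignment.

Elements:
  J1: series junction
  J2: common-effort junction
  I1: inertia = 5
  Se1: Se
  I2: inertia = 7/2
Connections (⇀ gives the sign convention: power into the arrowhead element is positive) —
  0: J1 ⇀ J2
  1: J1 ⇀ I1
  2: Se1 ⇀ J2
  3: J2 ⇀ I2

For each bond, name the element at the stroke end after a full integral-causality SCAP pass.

β0 stroke at J1
β1 stroke at I1
β2 stroke at J2
β3 stroke at I2

b2 stroke→J2  (Se1: effort source, stroke at far end)
b0 stroke→J1  (J2 effort already set via bond 2)
b3 stroke→I2  (0-jn J2 has e-setter on 2)
b1 stroke→I1  (J1: last free bond brings flow in)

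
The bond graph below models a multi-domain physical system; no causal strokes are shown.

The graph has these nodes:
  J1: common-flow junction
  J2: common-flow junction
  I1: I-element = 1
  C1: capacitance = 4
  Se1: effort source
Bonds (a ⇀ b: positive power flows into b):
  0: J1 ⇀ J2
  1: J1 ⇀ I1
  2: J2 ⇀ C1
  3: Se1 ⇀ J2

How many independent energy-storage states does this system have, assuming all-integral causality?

bond 3 stroke→J2  (Se1 fixes effort; stroke away)
bond 1 stroke→I1  (I1 integral (f out))
bond 0 stroke→J1  (1-jn J1 has f-setter on 1)
bond 2 stroke→J2  (J2 flow already set via bond 0)

2  (C1, I1 all integral)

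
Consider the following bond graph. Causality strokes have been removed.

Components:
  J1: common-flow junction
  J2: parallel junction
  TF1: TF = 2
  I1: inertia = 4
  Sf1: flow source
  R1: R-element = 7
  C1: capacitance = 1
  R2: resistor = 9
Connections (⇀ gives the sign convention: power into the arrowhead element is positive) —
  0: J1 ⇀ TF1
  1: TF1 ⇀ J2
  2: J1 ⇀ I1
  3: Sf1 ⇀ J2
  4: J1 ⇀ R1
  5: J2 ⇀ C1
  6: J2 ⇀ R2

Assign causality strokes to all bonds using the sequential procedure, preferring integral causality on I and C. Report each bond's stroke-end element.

#3 |Sf1  (Sf1 (Sf) sets flow on bond)
#2 |I1  (prefer integral on I1)
#0 |J1  (J1 flow already set via bond 2)
#4 |J1  (J1: bond 2 brought flow, rest push out)
#1 |TF1  (through TF1, causality passes straight; one stroke at TF1)
#5 |J2  (C1 integral (e out))
#6 |R2  (J2: bond 5 brought effort, rest push out)

β0 |J1
β1 |TF1
β2 |I1
β3 |Sf1
β4 |J1
β5 |J2
β6 |R2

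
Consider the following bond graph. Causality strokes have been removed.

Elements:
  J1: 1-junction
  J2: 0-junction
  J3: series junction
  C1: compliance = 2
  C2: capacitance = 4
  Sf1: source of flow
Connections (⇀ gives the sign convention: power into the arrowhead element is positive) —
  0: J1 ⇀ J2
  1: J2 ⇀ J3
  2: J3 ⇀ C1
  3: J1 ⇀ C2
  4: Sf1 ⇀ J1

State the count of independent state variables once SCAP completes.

2  (C1, C2 all integral)

#4 |Sf1  (source Sf1 imposes f)
#0 |J1  (J1 flow already set via bond 4)
#3 |J1  (J1: bond 4 brought flow, rest push out)
#1 |J2  (J2: last free bond brings effort in)
#2 |J3  (J3 flow already set via bond 1)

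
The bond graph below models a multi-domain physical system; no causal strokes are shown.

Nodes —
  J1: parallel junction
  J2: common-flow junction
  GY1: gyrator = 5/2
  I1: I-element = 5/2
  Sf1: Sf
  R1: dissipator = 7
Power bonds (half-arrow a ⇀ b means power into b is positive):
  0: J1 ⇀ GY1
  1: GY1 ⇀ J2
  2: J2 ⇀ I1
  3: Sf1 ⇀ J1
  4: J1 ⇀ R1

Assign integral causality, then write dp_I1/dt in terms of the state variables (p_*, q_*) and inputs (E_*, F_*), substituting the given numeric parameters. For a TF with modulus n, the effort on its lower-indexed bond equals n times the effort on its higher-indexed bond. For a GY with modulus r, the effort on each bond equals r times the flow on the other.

#3 |Sf1  (Sf1 fixes flow; stroke at Sf1)
#2 |I1  (I1 outputs flow p/I1)
#1 |J2  (common-f at J2 fixed by 2)
#0 |J1  (GY1 both-in/both-out from 1)
#4 |R1  (J1: bond 0 brought effort, rest push out)

dp_I1/dt = 5*F_Sf1/2 - 5*p_I1/14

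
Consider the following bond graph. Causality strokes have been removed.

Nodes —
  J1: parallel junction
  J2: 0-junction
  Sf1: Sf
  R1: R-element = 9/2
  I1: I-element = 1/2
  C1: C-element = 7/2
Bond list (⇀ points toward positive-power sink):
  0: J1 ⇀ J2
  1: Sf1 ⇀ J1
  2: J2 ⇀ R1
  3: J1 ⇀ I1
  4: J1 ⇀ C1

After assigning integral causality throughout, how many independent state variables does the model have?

2  (C1, I1 all integral)

#1 stroke→Sf1  (Sf1 fixes flow; stroke at Sf1)
#3 stroke→I1  (I1: I, integral causality)
#4 stroke→J1  (C1 outputs effort q/C1)
#0 stroke→J2  (J1: bond 4 brought effort, rest push out)
#2 stroke→R1  (common-e at J2 fixed by 0)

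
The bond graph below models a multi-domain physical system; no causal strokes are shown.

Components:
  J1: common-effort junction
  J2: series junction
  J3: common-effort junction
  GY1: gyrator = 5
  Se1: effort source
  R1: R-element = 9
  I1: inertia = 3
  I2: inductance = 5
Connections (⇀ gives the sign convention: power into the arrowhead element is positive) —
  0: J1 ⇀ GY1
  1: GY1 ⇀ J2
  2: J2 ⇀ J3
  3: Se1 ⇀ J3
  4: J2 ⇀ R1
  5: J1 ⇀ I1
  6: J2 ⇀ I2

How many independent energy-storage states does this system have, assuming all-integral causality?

2  (I1, I2 all integral)

β3 →J3  (source Se1 imposes e)
β2 →J2  (common-e at J3 fixed by 3)
β5 →I1  (I1 outputs flow p/I1)
β0 →J1  (closing 0-jn rule on J1)
β1 →J2  (GY1 both-in/both-out from 0)
β6 →I2  (I2: I, integral causality)
β4 →J2  (J2: bond 6 brought flow, rest push out)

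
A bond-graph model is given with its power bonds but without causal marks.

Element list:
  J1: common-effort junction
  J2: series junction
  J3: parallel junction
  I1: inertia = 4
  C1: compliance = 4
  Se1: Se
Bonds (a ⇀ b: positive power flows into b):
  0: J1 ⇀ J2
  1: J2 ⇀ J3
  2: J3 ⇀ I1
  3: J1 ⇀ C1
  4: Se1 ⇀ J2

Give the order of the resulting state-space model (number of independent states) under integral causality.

b4 |J2  (Se1 fixes effort; stroke away)
b2 |I1  (prefer integral on I1)
b1 |J3  (J3: last free bond brings effort in)
b0 |J2  (1-jn J2 has f-setter on 1)
b3 |J1  (closing 0-jn rule on J1)

2  (C1, I1 all integral)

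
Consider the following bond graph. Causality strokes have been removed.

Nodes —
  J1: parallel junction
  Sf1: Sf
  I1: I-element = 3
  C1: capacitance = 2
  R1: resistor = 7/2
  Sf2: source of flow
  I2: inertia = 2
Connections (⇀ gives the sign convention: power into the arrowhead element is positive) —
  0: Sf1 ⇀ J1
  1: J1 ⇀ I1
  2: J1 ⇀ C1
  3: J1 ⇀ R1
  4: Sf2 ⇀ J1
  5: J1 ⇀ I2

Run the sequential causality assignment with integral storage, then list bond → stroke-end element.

b0 stroke at Sf1
b1 stroke at I1
b2 stroke at J1
b3 stroke at R1
b4 stroke at Sf2
b5 stroke at I2

b0 |Sf1  (source Sf1 imposes f)
b4 |Sf2  (Sf2: flow source, stroke at near end)
b1 |I1  (prefer integral on I1)
b2 |J1  (prefer integral on C1)
b3 |R1  (common-e at J1 fixed by 2)
b5 |I2  (J1 effort already set via bond 2)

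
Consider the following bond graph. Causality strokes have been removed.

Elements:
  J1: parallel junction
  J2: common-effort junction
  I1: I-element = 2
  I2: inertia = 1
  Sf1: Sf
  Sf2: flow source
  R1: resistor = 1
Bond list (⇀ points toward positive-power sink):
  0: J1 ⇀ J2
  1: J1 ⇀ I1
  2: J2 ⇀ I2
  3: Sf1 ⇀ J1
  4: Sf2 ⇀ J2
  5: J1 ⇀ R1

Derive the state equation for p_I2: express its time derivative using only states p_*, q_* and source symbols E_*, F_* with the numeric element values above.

dp_I2/dt = F_Sf1 + F_Sf2 - p_I1/2 - p_I2

#3 stroke at Sf1  (Sf1 (Sf) sets flow on bond)
#4 stroke at Sf2  (Sf2 fixes flow; stroke at Sf2)
#1 stroke at I1  (I1: I, integral causality)
#2 stroke at I2  (I2: I, integral causality)
#0 stroke at J2  (only one effort-in slot at J2)
#5 stroke at J1  (J1: last free bond brings effort in)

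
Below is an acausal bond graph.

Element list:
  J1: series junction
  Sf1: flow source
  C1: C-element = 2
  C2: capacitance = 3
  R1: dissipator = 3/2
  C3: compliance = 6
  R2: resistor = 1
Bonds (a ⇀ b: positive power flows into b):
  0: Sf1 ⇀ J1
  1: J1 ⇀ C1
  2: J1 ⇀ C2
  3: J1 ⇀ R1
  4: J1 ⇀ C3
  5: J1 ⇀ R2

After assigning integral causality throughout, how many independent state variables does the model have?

3  (C1, C2, C3 all integral)

β0 stroke→Sf1  (Sf1: flow source, stroke at near end)
β1 stroke→J1  (common-f at J1 fixed by 0)
β2 stroke→J1  (J1: bond 0 brought flow, rest push out)
β3 stroke→J1  (1-jn J1 has f-setter on 0)
β4 stroke→J1  (J1: bond 0 brought flow, rest push out)
β5 stroke→J1  (common-f at J1 fixed by 0)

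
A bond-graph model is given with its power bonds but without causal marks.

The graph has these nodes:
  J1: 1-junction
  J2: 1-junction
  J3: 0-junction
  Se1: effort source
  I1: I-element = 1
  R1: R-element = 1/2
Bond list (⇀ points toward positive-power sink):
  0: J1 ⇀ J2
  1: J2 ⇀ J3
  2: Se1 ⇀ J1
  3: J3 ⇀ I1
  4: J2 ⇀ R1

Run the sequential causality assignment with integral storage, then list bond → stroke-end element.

bond 2 stroke at J1  (Se1: effort source, stroke at far end)
bond 0 stroke at J2  (J1 needs exactly one f-in)
bond 3 stroke at I1  (I1 outputs flow p/I1)
bond 1 stroke at J3  (only one effort-in slot at J3)
bond 4 stroke at J2  (J2 flow already set via bond 1)

β0 stroke→J2
β1 stroke→J3
β2 stroke→J1
β3 stroke→I1
β4 stroke→J2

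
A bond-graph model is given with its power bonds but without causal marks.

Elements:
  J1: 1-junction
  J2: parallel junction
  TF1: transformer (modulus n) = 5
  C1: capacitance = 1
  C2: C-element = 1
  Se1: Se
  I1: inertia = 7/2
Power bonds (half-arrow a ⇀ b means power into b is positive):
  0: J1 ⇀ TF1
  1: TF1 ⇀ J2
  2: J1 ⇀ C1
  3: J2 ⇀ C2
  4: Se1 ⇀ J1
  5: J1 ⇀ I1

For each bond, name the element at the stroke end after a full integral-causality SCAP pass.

b0 stroke at J1
b1 stroke at TF1
b2 stroke at J1
b3 stroke at J2
b4 stroke at J1
b5 stroke at I1

b4 |J1  (Se1 (Se) sets effort on bond)
b2 |J1  (C1: C, integral causality)
b3 |J2  (C2: C, integral causality)
b1 |TF1  (J2: bond 3 brought effort, rest push out)
b0 |J1  (TF1: transformer flips bond 1)
b5 |I1  (closing 1-jn rule on J1)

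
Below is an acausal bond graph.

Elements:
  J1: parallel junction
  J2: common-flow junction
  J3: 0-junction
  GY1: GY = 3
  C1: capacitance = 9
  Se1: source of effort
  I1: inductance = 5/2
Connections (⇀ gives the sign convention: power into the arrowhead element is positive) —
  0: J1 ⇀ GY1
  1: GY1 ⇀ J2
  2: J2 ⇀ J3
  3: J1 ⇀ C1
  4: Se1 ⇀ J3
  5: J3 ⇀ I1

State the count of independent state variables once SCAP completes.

bond 4 stroke at J3  (Se1 (Se) sets effort on bond)
bond 2 stroke at J2  (J3: bond 4 brought effort, rest push out)
bond 5 stroke at I1  (J3: bond 4 brought effort, rest push out)
bond 1 stroke at GY1  (J2 needs exactly one f-in)
bond 0 stroke at GY1  (GY GY1: same side as bond 1)
bond 3 stroke at J1  (only one effort-in slot at J1)

2  (C1, I1 all integral)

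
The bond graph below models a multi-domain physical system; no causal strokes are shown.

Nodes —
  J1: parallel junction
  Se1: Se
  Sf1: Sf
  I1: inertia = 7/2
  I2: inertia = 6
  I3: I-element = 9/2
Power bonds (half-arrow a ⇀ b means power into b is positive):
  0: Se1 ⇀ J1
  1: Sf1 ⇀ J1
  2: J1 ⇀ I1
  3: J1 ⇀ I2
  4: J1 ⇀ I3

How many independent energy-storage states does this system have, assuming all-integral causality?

#0 stroke→J1  (Se1 (Se) sets effort on bond)
#1 stroke→Sf1  (Sf1 fixes flow; stroke at Sf1)
#2 stroke→I1  (J1: bond 0 brought effort, rest push out)
#3 stroke→I2  (J1: bond 0 brought effort, rest push out)
#4 stroke→I3  (J1: bond 0 brought effort, rest push out)

3  (I1, I2, I3 all integral)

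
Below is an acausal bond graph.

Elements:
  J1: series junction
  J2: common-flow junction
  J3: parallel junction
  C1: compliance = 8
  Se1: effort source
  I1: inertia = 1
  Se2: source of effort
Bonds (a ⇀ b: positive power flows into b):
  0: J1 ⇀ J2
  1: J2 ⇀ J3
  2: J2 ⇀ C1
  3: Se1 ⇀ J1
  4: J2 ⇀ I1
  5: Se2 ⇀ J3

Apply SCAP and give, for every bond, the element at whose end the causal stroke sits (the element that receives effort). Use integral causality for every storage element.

β0 stroke→J2
β1 stroke→J2
β2 stroke→J2
β3 stroke→J1
β4 stroke→I1
β5 stroke→J3

#3 stroke→J1  (source Se1 imposes e)
#5 stroke→J3  (Se2: effort source, stroke at far end)
#0 stroke→J2  (J1: last free bond brings flow in)
#1 stroke→J2  (J3 effort already set via bond 5)
#2 stroke→J2  (C1 integral (e out))
#4 stroke→I1  (only one flow-in slot at J2)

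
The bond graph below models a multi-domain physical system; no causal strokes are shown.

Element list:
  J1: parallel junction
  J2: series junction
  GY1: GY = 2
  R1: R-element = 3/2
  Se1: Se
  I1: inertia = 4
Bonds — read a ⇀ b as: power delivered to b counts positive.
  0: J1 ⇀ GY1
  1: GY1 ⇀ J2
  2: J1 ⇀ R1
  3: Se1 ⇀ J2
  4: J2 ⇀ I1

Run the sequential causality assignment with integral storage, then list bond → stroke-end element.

β0 stroke→J1
β1 stroke→J2
β2 stroke→R1
β3 stroke→J2
β4 stroke→I1

bond 3 |J2  (Se1 (Se) sets effort on bond)
bond 4 |I1  (I1: I, integral causality)
bond 1 |J2  (1-jn J2 has f-setter on 4)
bond 0 |J1  (GY1: gyrator matches bond 1)
bond 2 |R1  (J1: bond 0 brought effort, rest push out)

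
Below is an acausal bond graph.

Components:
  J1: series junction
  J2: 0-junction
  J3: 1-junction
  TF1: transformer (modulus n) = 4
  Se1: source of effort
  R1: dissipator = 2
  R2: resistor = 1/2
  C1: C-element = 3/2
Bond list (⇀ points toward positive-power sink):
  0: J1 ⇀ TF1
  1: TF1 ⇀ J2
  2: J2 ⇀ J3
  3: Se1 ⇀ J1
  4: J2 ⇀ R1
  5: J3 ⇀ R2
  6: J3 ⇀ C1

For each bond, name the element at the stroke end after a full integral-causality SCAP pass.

β0 |TF1
β1 |J2
β2 |J3
β3 |J1
β4 |R1
β5 |R2
β6 |J3

bond 3 stroke at J1  (source Se1 imposes e)
bond 0 stroke at TF1  (only one flow-in slot at J1)
bond 1 stroke at J2  (TF1 one-in-one-out from 0)
bond 2 stroke at J3  (0-jn J2 has e-setter on 1)
bond 4 stroke at R1  (0-jn J2 has e-setter on 1)
bond 6 stroke at J3  (prefer integral on C1)
bond 5 stroke at R2  (closing 1-jn rule on J3)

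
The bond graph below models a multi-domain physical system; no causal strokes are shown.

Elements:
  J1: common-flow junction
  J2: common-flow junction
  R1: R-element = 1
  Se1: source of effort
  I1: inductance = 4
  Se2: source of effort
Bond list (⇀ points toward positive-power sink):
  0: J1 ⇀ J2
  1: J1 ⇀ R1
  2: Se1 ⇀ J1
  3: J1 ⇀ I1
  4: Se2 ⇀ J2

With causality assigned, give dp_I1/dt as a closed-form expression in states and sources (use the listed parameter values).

dp_I1/dt = E_Se1 + E_Se2 - p_I1/4

β2 stroke→J1  (Se1: effort source, stroke at far end)
β4 stroke→J2  (Se2 (Se) sets effort on bond)
β0 stroke→J1  (only one flow-in slot at J2)
β3 stroke→I1  (I1 integral (f out))
β1 stroke→J1  (1-jn J1 has f-setter on 3)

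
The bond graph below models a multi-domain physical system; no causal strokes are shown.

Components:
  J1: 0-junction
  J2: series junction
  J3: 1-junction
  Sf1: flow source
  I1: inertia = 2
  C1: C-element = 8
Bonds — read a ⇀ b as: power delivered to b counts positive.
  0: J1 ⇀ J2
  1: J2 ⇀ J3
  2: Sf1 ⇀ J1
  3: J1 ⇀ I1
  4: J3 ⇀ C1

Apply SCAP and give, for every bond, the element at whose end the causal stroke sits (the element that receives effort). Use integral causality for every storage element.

β0 |J1
β1 |J2
β2 |Sf1
β3 |I1
β4 |J3

b2 stroke at Sf1  (Sf1 (Sf) sets flow on bond)
b3 stroke at I1  (I1 outputs flow p/I1)
b0 stroke at J1  (J1 needs exactly one e-in)
b1 stroke at J2  (1-jn J2 has f-setter on 0)
b4 stroke at J3  (J3 flow already set via bond 1)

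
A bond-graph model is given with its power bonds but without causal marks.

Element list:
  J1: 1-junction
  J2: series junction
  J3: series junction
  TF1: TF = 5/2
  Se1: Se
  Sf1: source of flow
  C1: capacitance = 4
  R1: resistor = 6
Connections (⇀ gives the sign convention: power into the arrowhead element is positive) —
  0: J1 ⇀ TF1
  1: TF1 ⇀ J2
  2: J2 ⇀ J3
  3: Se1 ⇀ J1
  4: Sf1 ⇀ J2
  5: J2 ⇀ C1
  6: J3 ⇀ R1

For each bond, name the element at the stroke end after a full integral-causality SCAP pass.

β0 stroke→TF1
β1 stroke→J2
β2 stroke→J2
β3 stroke→J1
β4 stroke→Sf1
β5 stroke→J2
β6 stroke→J3

b3 |J1  (Se1 fixes effort; stroke away)
b4 |Sf1  (Sf1: flow source, stroke at near end)
b0 |TF1  (closing 1-jn rule on J1)
b1 |J2  (J2 flow already set via bond 4)
b2 |J2  (J2 flow already set via bond 4)
b5 |J2  (1-jn J2 has f-setter on 4)
b6 |J3  (J3 flow already set via bond 2)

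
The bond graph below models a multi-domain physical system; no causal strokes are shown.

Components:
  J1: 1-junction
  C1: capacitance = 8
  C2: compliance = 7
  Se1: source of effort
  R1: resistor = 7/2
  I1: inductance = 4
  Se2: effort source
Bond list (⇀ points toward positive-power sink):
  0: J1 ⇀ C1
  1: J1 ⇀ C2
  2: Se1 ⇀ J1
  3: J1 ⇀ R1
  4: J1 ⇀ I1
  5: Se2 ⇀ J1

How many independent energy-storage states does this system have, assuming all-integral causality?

β2 stroke at J1  (Se1 fixes effort; stroke away)
β5 stroke at J1  (Se2 fixes effort; stroke away)
β0 stroke at J1  (C1 integral (e out))
β1 stroke at J1  (C2: C, integral causality)
β4 stroke at I1  (I1: I, integral causality)
β3 stroke at J1  (J1: bond 4 brought flow, rest push out)

3  (C1, C2, I1 all integral)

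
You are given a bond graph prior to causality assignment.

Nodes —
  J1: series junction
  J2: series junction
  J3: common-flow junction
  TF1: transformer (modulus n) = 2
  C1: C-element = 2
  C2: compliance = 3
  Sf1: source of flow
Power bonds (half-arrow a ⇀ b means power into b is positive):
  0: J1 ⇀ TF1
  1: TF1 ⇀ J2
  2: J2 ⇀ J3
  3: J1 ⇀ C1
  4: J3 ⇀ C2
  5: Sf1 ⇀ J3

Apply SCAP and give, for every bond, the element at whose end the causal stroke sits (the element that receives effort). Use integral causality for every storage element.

#0 stroke→TF1
#1 stroke→J2
#2 stroke→J3
#3 stroke→J1
#4 stroke→J3
#5 stroke→Sf1

β5 |Sf1  (Sf1 fixes flow; stroke at Sf1)
β2 |J3  (J3 flow already set via bond 5)
β4 |J3  (1-jn J3 has f-setter on 5)
β1 |J2  (1-jn J2 has f-setter on 2)
β0 |TF1  (TF1: transformer flips bond 1)
β3 |J1  (J1: bond 0 brought flow, rest push out)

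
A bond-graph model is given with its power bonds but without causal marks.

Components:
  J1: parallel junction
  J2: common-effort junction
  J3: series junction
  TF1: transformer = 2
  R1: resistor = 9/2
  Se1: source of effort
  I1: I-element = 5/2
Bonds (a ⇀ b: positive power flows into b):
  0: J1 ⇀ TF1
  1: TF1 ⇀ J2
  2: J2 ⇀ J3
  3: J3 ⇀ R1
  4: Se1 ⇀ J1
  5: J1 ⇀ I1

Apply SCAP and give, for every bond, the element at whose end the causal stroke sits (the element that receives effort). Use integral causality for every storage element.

#0 stroke at TF1
#1 stroke at J2
#2 stroke at J3
#3 stroke at R1
#4 stroke at J1
#5 stroke at I1

#4 stroke→J1  (Se1 (Se) sets effort on bond)
#0 stroke→TF1  (common-e at J1 fixed by 4)
#5 stroke→I1  (J1: bond 4 brought effort, rest push out)
#1 stroke→J2  (through TF1, causality passes straight; one stroke at TF1)
#2 stroke→J3  (J2 effort already set via bond 1)
#3 stroke→R1  (J3 needs exactly one f-in)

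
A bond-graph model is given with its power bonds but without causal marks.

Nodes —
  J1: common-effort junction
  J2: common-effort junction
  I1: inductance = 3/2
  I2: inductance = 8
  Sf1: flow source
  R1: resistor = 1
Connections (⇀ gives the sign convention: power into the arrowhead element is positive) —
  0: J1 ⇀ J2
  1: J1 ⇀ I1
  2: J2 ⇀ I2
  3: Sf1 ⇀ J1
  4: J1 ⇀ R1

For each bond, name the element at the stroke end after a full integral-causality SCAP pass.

#0 →J2
#1 →I1
#2 →I2
#3 →Sf1
#4 →J1

#3 stroke→Sf1  (Sf1 (Sf) sets flow on bond)
#1 stroke→I1  (I1 outputs flow p/I1)
#2 stroke→I2  (I2 outputs flow p/I2)
#0 stroke→J2  (only one effort-in slot at J2)
#4 stroke→J1  (J1 needs exactly one e-in)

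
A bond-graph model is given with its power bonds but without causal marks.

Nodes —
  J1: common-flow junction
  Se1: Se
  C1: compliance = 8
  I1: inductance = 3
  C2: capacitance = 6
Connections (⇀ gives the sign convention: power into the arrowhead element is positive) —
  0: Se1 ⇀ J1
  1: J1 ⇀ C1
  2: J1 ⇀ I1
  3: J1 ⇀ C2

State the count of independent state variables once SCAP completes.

b0 stroke at J1  (Se1 (Se) sets effort on bond)
b1 stroke at J1  (C1 outputs effort q/C1)
b2 stroke at I1  (I1: I, integral causality)
b3 stroke at J1  (J1: bond 2 brought flow, rest push out)

3  (C1, C2, I1 all integral)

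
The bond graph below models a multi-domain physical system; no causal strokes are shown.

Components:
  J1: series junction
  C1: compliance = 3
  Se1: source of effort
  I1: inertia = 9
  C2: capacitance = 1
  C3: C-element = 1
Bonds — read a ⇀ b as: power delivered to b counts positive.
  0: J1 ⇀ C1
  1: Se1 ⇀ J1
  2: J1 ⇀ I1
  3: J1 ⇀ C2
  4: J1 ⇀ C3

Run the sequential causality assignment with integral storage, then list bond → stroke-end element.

b1 stroke at J1  (Se1: effort source, stroke at far end)
b0 stroke at J1  (C1 integral (e out))
b2 stroke at I1  (prefer integral on I1)
b3 stroke at J1  (J1: bond 2 brought flow, rest push out)
b4 stroke at J1  (J1: bond 2 brought flow, rest push out)

bond 0 stroke at J1
bond 1 stroke at J1
bond 2 stroke at I1
bond 3 stroke at J1
bond 4 stroke at J1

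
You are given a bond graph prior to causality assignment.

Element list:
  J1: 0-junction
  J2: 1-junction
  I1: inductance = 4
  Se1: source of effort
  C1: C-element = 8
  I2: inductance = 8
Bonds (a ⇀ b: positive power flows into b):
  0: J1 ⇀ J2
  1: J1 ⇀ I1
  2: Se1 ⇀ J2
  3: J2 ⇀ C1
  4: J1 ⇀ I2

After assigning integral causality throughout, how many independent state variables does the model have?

β2 |J2  (source Se1 imposes e)
β1 |I1  (prefer integral on I1)
β3 |J2  (C1: C, integral causality)
β0 |J1  (only one flow-in slot at J2)
β4 |I2  (0-jn J1 has e-setter on 0)

3  (C1, I1, I2 all integral)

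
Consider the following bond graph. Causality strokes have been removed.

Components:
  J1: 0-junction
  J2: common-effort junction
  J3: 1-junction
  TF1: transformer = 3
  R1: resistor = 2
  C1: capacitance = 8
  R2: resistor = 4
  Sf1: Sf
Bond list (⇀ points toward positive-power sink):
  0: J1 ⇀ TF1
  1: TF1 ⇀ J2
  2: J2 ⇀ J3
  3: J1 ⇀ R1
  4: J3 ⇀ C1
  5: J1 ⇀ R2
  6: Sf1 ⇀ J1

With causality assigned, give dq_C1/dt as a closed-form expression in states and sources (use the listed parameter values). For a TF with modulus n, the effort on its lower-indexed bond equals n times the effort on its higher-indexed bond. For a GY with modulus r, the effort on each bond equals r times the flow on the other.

dq_C1/dt = 3*F_Sf1 - 27*q_C1/32

β6 |Sf1  (source Sf1 imposes f)
β4 |J3  (C1 integral (e out))
β2 |J2  (J3 needs exactly one f-in)
β1 |TF1  (0-jn J2 has e-setter on 2)
β0 |J1  (TF1 one-in-one-out from 1)
β3 |R1  (J1: bond 0 brought effort, rest push out)
β5 |R2  (J1: bond 0 brought effort, rest push out)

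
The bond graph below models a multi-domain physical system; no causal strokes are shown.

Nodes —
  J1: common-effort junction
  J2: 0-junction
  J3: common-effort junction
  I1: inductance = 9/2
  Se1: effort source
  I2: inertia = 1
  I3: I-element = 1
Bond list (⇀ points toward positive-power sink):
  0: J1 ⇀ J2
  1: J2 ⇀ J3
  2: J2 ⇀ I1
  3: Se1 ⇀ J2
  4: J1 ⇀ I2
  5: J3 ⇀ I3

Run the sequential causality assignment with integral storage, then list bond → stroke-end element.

β3 →J2  (Se1: effort source, stroke at far end)
β0 →J1  (0-jn J2 has e-setter on 3)
β1 →J3  (0-jn J2 has e-setter on 3)
β2 →I1  (0-jn J2 has e-setter on 3)
β5 →I3  (0-jn J3 has e-setter on 1)
β4 →I2  (J1: bond 0 brought effort, rest push out)

β0 |J1
β1 |J3
β2 |I1
β3 |J2
β4 |I2
β5 |I3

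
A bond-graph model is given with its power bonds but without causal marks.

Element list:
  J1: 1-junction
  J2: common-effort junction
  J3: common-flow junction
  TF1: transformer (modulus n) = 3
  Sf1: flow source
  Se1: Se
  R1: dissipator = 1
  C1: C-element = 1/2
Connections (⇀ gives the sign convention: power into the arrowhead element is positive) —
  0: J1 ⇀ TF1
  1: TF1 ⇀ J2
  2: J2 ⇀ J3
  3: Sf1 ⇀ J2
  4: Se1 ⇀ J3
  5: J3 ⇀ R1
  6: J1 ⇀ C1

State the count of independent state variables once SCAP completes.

1  (C1 all integral)

bond 3 stroke at Sf1  (Sf1 fixes flow; stroke at Sf1)
bond 4 stroke at J3  (Se1: effort source, stroke at far end)
bond 6 stroke at J1  (C1 outputs effort q/C1)
bond 0 stroke at TF1  (J1 needs exactly one f-in)
bond 1 stroke at J2  (TF1 one-in-one-out from 0)
bond 2 stroke at J3  (J2 effort already set via bond 1)
bond 5 stroke at R1  (only one flow-in slot at J3)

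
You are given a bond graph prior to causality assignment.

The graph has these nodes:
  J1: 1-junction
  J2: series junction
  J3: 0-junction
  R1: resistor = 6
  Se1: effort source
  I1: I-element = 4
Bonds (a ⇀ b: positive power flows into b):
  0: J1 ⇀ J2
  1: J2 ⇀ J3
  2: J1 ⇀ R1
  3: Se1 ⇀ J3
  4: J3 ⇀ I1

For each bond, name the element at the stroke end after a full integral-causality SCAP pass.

β0 |J1
β1 |J2
β2 |R1
β3 |J3
β4 |I1

#3 stroke→J3  (Se1 (Se) sets effort on bond)
#1 stroke→J2  (common-e at J3 fixed by 3)
#4 stroke→I1  (common-e at J3 fixed by 3)
#0 stroke→J1  (only one flow-in slot at J2)
#2 stroke→R1  (J1 needs exactly one f-in)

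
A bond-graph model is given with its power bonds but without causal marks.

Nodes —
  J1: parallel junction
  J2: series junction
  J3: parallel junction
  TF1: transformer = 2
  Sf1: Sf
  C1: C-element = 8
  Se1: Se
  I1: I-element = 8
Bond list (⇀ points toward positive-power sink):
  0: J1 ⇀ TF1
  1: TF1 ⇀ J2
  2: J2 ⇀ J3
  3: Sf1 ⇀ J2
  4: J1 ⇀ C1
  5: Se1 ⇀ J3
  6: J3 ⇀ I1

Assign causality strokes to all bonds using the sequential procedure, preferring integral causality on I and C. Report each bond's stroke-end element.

β3 stroke at Sf1  (Sf1 (Sf) sets flow on bond)
β5 stroke at J3  (Se1 (Se) sets effort on bond)
β1 stroke at J2  (1-jn J2 has f-setter on 3)
β2 stroke at J2  (J2 flow already set via bond 3)
β6 stroke at I1  (J3: bond 5 brought effort, rest push out)
β0 stroke at TF1  (TF TF1: opposite of bond 1)
β4 stroke at J1  (J1 needs exactly one e-in)

b0 |TF1
b1 |J2
b2 |J2
b3 |Sf1
b4 |J1
b5 |J3
b6 |I1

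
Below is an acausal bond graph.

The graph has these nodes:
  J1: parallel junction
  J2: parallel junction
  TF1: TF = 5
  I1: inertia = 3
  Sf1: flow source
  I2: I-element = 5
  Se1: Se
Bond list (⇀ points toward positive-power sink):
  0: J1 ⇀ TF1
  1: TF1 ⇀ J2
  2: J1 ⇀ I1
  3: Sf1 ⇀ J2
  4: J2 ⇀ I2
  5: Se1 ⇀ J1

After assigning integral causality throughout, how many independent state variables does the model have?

2  (I1, I2 all integral)

#3 |Sf1  (source Sf1 imposes f)
#5 |J1  (source Se1 imposes e)
#0 |TF1  (J1 effort already set via bond 5)
#2 |I1  (J1: bond 5 brought effort, rest push out)
#1 |J2  (TF TF1: opposite of bond 0)
#4 |I2  (0-jn J2 has e-setter on 1)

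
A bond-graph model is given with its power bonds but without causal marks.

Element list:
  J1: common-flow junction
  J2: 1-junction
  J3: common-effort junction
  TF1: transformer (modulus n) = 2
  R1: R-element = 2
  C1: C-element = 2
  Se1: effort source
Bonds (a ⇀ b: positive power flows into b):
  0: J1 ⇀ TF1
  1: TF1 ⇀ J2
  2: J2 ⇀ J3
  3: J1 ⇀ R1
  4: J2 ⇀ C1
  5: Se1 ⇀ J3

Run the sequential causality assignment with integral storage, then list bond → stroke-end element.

#0 →J1
#1 →TF1
#2 →J2
#3 →R1
#4 →J2
#5 →J3

bond 5 stroke at J3  (Se1 (Se) sets effort on bond)
bond 2 stroke at J2  (J3 effort already set via bond 5)
bond 4 stroke at J2  (C1 outputs effort q/C1)
bond 1 stroke at TF1  (only one flow-in slot at J2)
bond 0 stroke at J1  (TF TF1: opposite of bond 1)
bond 3 stroke at R1  (only one flow-in slot at J1)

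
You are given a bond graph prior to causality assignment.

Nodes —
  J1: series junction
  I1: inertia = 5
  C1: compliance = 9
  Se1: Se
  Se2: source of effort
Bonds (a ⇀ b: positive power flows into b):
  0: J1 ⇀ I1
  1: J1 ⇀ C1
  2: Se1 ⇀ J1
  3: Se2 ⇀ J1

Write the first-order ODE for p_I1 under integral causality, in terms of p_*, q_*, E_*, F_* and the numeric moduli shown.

dp_I1/dt = E_Se1 + E_Se2 - q_C1/9

β2 →J1  (Se1 (Se) sets effort on bond)
β3 →J1  (Se2: effort source, stroke at far end)
β0 →I1  (I1: I, integral causality)
β1 →J1  (J1: bond 0 brought flow, rest push out)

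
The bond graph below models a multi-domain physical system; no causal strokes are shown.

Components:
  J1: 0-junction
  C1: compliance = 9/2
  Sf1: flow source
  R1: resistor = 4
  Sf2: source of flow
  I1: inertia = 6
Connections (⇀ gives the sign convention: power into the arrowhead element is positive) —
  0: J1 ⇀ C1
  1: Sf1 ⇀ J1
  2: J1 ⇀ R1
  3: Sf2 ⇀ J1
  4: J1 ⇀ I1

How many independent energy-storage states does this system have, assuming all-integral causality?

β1 stroke at Sf1  (source Sf1 imposes f)
β3 stroke at Sf2  (Sf2: flow source, stroke at near end)
β0 stroke at J1  (C1 integral (e out))
β2 stroke at R1  (J1 effort already set via bond 0)
β4 stroke at I1  (common-e at J1 fixed by 0)

2  (C1, I1 all integral)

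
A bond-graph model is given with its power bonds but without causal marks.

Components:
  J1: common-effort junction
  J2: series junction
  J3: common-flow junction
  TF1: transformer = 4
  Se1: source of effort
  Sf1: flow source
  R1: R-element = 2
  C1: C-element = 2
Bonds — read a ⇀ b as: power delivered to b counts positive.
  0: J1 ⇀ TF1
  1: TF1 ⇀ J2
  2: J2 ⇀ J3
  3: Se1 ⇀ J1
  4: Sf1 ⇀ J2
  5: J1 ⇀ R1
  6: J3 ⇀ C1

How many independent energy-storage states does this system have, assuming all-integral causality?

1  (C1 all integral)

bond 3 |J1  (Se1: effort source, stroke at far end)
bond 4 |Sf1  (Sf1 fixes flow; stroke at Sf1)
bond 0 |TF1  (J1: bond 3 brought effort, rest push out)
bond 5 |R1  (common-e at J1 fixed by 3)
bond 1 |J2  (J2 flow already set via bond 4)
bond 2 |J2  (1-jn J2 has f-setter on 4)
bond 6 |J3  (common-f at J3 fixed by 2)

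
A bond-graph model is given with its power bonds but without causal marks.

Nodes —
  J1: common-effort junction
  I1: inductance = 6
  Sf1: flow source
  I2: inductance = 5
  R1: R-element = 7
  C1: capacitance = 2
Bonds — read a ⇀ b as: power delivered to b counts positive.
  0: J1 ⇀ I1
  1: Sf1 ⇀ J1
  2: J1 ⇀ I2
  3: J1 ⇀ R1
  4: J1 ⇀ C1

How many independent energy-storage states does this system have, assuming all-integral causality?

bond 1 stroke at Sf1  (source Sf1 imposes f)
bond 0 stroke at I1  (prefer integral on I1)
bond 2 stroke at I2  (prefer integral on I2)
bond 4 stroke at J1  (prefer integral on C1)
bond 3 stroke at R1  (common-e at J1 fixed by 4)

3  (C1, I1, I2 all integral)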